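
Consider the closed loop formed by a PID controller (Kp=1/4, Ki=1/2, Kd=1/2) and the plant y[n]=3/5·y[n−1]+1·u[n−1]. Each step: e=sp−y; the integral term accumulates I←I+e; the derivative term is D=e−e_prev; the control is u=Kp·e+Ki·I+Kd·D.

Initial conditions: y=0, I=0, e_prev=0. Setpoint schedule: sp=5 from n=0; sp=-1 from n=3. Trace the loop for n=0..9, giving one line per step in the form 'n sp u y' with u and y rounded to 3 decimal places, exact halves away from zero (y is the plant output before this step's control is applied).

(exact arithmetic carried between steps; '≈' marks a value shown rounded to 6 d.p. or computed from one; I and e_prev carry over from the previous line; the table rounds u and y to 3 d.p., halves away from zero)
n=0: y=0, sp=5, e=sp−y=5; I=5, D=e−e_prev=5; u=1/4·5+1/2·5+1/2·5=6.25; next y=3/5·0+1·6.25=6.25
n=1: y=6.25, sp=5, e=sp−y=-1.25; I=3.75, D=e−e_prev=-6.25; u=1/4·(-1.25)+1/2·3.75+1/2·(-6.25)=-1.5625; next y=3/5·6.25+1·(-1.5625)=2.1875
n=2: y=2.1875, sp=5, e=sp−y=2.8125; I=6.5625, D=e−e_prev=4.0625; u=1/4·2.8125+1/2·6.5625+1/2·4.0625=6.015625; next y=3/5·2.1875+1·6.015625=7.328125
n=3: y=7.328125, sp=-1, e=sp−y=-8.328125; I=-1.765625, D=e−e_prev=-11.140625; u=1/4·(-8.328125)+1/2·(-1.765625)+1/2·(-11.140625)≈-8.535156; next y=3/5·7.328125+1·(-8.535156)≈-4.138281
n=4: y≈-4.138281, sp=-1, e=sp−y≈3.138281; I≈1.372656, D=e−e_prev≈11.466406; u=1/4·3.138281+1/2·1.372656+1/2·11.466406≈7.204102; next y=3/5·(-4.138281)+1·7.204102≈4.721133
n=5: y≈4.721133, sp=-1, e=sp−y≈-5.721133; I≈-4.348477, D=e−e_prev≈-8.859414; u=1/4·(-5.721133)+1/2·(-4.348477)+1/2·(-8.859414)≈-8.034229; next y=3/5·4.721133+1·(-8.034229)≈-5.201549
n=6: y≈-5.201549, sp=-1, e=sp−y≈4.201549; I≈-0.146928, D=e−e_prev≈9.922682; u=1/4·4.201549+1/2·(-0.146928)+1/2·9.922682≈5.938264; next y=3/5·(-5.201549)+1·5.938264≈2.817335
n=7: y≈2.817335, sp=-1, e=sp−y≈-3.817335; I≈-3.964263, D=e−e_prev≈-8.018884; u=1/4·(-3.817335)+1/2·(-3.964263)+1/2·(-8.018884)≈-6.945907; next y=3/5·2.817335+1·(-6.945907)≈-5.255506
n=8: y≈-5.255506, sp=-1, e=sp−y≈4.255506; I≈0.291243, D=e−e_prev≈8.072841; u=1/4·4.255506+1/2·0.291243+1/2·8.072841≈5.245919; next y=3/5·(-5.255506)+1·5.245919≈2.092615
n=9: y≈2.092615, sp=-1, e=sp−y≈-3.092615; I≈-2.801372, D=e−e_prev≈-7.348121; u=1/4·(-3.092615)+1/2·(-2.801372)+1/2·(-7.348121)≈-5.847900; next y=3/5·2.092615+1·(-5.847900)≈-4.592331

0 5 6.250 0.000
1 5 -1.563 6.250
2 5 6.016 2.188
3 -1 -8.535 7.328
4 -1 7.204 -4.138
5 -1 -8.034 4.721
6 -1 5.938 -5.202
7 -1 -6.946 2.817
8 -1 5.246 -5.256
9 -1 -5.848 2.093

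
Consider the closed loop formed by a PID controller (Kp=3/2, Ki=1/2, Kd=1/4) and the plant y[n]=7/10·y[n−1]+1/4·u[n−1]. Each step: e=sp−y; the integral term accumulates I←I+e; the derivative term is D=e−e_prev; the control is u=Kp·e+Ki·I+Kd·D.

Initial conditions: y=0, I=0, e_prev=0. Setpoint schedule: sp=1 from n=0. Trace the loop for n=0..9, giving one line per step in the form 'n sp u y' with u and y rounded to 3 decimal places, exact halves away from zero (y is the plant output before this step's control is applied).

0 1 2.250 0.000
1 1 1.234 0.563
2 1 1.279 0.702
3 1 1.217 0.811
4 1 1.202 0.872
5 1 1.194 0.911
6 1 1.191 0.936
7 1 1.191 0.953
8 1 1.192 0.965
9 1 1.193 0.974

(exact arithmetic carried between steps; '≈' marks a value shown rounded to 6 d.p. or computed from one; I and e_prev carry over from the previous line; the table rounds u and y to 3 d.p., halves away from zero)
n=0: y=0, sp=1, e=sp−y=1; I=1, D=e−e_prev=1; u=3/2·1+1/2·1+1/4·1=2.25; next y=7/10·0+1/4·2.25=0.5625
n=1: y=0.5625, sp=1, e=sp−y=0.4375; I=1.4375, D=e−e_prev=-0.5625; u=3/2·0.4375+1/2·1.4375+1/4·(-0.5625)=1.234375; next y=7/10·0.5625+1/4·1.234375≈0.702344
n=2: y≈0.702344, sp=1, e=sp−y≈0.297656; I≈1.735156, D=e−e_prev≈-0.139844; u=3/2·0.297656+1/2·1.735156+1/4·(-0.139844)≈1.279102; next y=7/10·0.702344+1/4·1.279102≈0.811416
n=3: y≈0.811416, sp=1, e=sp−y≈0.188584; I≈1.923740, D=e−e_prev≈-0.109072; u=3/2·0.188584+1/2·1.923740+1/4·(-0.109072)≈1.217478; next y=7/10·0.811416+1/4·1.217478≈0.872361
n=4: y≈0.872361, sp=1, e=sp−y≈0.127639; I≈2.051380, D=e−e_prev≈-0.060945; u=3/2·0.127639+1/2·2.051380+1/4·(-0.060945)≈1.201913; next y=7/10·0.872361+1/4·1.201913≈0.911131
n=5: y≈0.911131, sp=1, e=sp−y≈0.088869; I≈2.140249, D=e−e_prev≈-0.038770; u=3/2·0.088869+1/2·2.140249+1/4·(-0.038770)≈1.193736; next y=7/10·0.911131+1/4·1.193736≈0.936225
n=6: y≈0.936225, sp=1, e=sp−y≈0.063775; I≈2.204023, D=e−e_prev≈-0.025095; u=3/2·0.063775+1/2·2.204023+1/4·(-0.025095)≈1.191400; next y=7/10·0.936225+1/4·1.191400≈0.953208
n=7: y≈0.953208, sp=1, e=sp−y≈0.046792; I≈2.250816, D=e−e_prev≈-0.016982; u=3/2·0.046792+1/2·2.250816+1/4·(-0.016982)≈1.191351; next y=7/10·0.953208+1/4·1.191351≈0.965083
n=8: y≈0.965083, sp=1, e=sp−y≈0.034917; I≈2.285733, D=e−e_prev≈-0.011875; u=3/2·0.034917+1/2·2.285733+1/4·(-0.011875)≈1.192273; next y=7/10·0.965083+1/4·1.192273≈0.973626
n=9: y≈0.973626, sp=1, e=sp−y≈0.026374; I≈2.312106, D=e−e_prev≈-0.008543; u=3/2·0.026374+1/2·2.312106+1/4·(-0.008543)≈1.193478; next y=7/10·0.973626+1/4·1.193478≈0.979908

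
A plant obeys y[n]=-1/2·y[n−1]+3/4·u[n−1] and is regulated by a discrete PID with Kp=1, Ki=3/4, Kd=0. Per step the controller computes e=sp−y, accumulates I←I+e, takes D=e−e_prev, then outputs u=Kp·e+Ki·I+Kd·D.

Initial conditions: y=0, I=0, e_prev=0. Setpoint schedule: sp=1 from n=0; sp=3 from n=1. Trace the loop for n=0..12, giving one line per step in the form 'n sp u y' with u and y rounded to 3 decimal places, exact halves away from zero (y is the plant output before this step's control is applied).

0 1 1.750 0.000
1 3 3.703 1.313
2 3 3.554 2.121
3 3 5.117 1.605
4 3 3.660 3.035
5 3 6.797 1.227
6 3 2.427 4.484
7 3 9.899 -0.421
8 3 -1.633 7.635
9 3 17.076 -5.043
10 3 -12.541 15.328
11 3 34.909 -17.070
12 3 -40.665 34.717

(exact arithmetic carried between steps; '≈' marks a value shown rounded to 6 d.p. or computed from one; I and e_prev carry over from the previous line; the table rounds u and y to 3 d.p., halves away from zero)
n=0: y=0, sp=1, e=sp−y=1; I=1, D=e−e_prev=1; u=1·1+3/4·1+0·1=1.75; next y=-1/2·0+3/4·1.75=1.3125
n=1: y=1.3125, sp=3, e=sp−y=1.6875; I=2.6875, D=e−e_prev=0.6875; u=1·1.6875+3/4·2.6875+0·0.6875=3.703125; next y=-1/2·1.3125+3/4·3.703125≈2.121094
n=2: y≈2.121094, sp=3, e=sp−y≈0.878906; I≈3.566406, D=e−e_prev≈-0.808594; u=1·0.878906+3/4·3.566406+0·(-0.808594)≈3.553711; next y=-1/2·2.121094+3/4·3.553711≈1.604736
n=3: y≈1.604736, sp=3, e=sp−y≈1.395264; I≈4.961670, D=e−e_prev≈0.516357; u=1·1.395264+3/4·4.961670+0·0.516357≈5.116516; next y=-1/2·1.604736+3/4·5.116516≈3.035019
n=4: y≈3.035019, sp=3, e=sp−y≈-0.035019; I≈4.926651, D=e−e_prev≈-1.430283; u=1·(-0.035019)+3/4·4.926651+0·(-1.430283)≈3.659969; next y=-1/2·3.035019+3/4·3.659969≈1.227468
n=5: y≈1.227468, sp=3, e=sp−y≈1.772532; I≈6.699183, D=e−e_prev≈1.807551; u=1·1.772532+3/4·6.699183+0·1.807551≈6.796920; next y=-1/2·1.227468+3/4·6.796920≈4.483956
n=6: y≈4.483956, sp=3, e=sp−y≈-1.483956; I≈5.215227, D=e−e_prev≈-3.256489; u=1·(-1.483956)+3/4·5.215227+0·(-3.256489)≈2.427464; next y=-1/2·4.483956+3/4·2.427464≈-0.421380
n=7: y≈-0.421380, sp=3, e=sp−y≈3.421380; I≈8.636607, D=e−e_prev≈4.905336; u=1·3.421380+3/4·8.636607+0·4.905336≈9.898835; next y=-1/2·(-0.421380)+3/4·9.898835≈7.634817
n=8: y≈7.634817, sp=3, e=sp−y≈-4.634817; I≈4.001791, D=e−e_prev≈-8.056197; u=1·(-4.634817)+3/4·4.001791+0·(-8.056197)≈-1.633474; next y=-1/2·7.634817+3/4·(-1.633474)≈-5.042514
n=9: y≈-5.042514, sp=3, e=sp−y≈8.042514; I≈12.044304, D=e−e_prev≈12.677330; u=1·8.042514+3/4·12.044304+0·12.677330≈17.075742; next y=-1/2·(-5.042514)+3/4·17.075742≈15.328063
n=10: y≈15.328063, sp=3, e=sp−y≈-12.328063; I≈-0.283759, D=e−e_prev≈-20.370577; u=1·(-12.328063)+3/4·(-0.283759)+0·(-20.370577)≈-12.540882; next y=-1/2·15.328063+3/4·(-12.540882)≈-17.069693
n=11: y≈-17.069693, sp=3, e=sp−y≈20.069693; I≈19.785934, D=e−e_prev≈32.397756; u=1·20.069693+3/4·19.785934+0·32.397756≈34.909144; next y=-1/2·(-17.069693)+3/4·34.909144≈34.716705
n=12: y≈34.716705, sp=3, e=sp−y≈-31.716705; I≈-11.930770, D=e−e_prev≈-51.786398; u=1·(-31.716705)+3/4·(-11.930770)+0·(-51.786398)≈-40.664782; next y=-1/2·34.716705+3/4·(-40.664782)≈-47.856939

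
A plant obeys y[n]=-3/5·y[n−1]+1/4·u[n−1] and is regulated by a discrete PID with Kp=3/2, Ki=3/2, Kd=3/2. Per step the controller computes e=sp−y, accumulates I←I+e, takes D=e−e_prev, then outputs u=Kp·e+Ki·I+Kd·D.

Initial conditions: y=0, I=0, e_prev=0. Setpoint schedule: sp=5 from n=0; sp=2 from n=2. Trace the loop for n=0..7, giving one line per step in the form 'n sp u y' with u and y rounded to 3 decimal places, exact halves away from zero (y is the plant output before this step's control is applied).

(exact arithmetic carried between steps; '≈' marks a value shown rounded to 6 d.p. or computed from one; I and e_prev carry over from the previous line; the table rounds u and y to 3 d.p., halves away from zero)
n=0: y=0, sp=5, e=sp−y=5; I=5, D=e−e_prev=5; u=3/2·5+3/2·5+3/2·5=22.5; next y=-3/5·0+1/4·22.5=5.625
n=1: y=5.625, sp=5, e=sp−y=-0.625; I=4.375, D=e−e_prev=-5.625; u=3/2·(-0.625)+3/2·4.375+3/2·(-5.625)=-2.8125; next y=-3/5·5.625+1/4·(-2.8125)=-4.078125
n=2: y=-4.078125, sp=2, e=sp−y=6.078125; I=10.453125, D=e−e_prev=6.703125; u=3/2·6.078125+3/2·10.453125+3/2·6.703125≈34.851563; next y=-3/5·(-4.078125)+1/4·34.851563≈11.159766
n=3: y≈11.159766, sp=2, e=sp−y≈-9.159766; I≈1.293359, D=e−e_prev≈-15.237891; u=3/2·(-9.159766)+3/2·1.293359+3/2·(-15.237891)≈-34.656445; next y=-3/5·11.159766+1/4·(-34.656445)≈-15.359971
n=4: y≈-15.359971, sp=2, e=sp−y≈17.359971; I≈18.653330, D=e−e_prev≈26.519736; u=3/2·17.359971+3/2·18.653330+3/2·26.519736≈93.799556; next y=-3/5·(-15.359971)+1/4·93.799556≈32.665871
n=5: y≈32.665871, sp=2, e=sp−y≈-30.665871; I≈-12.012541, D=e−e_prev≈-48.025842; u=3/2·(-30.665871)+3/2·(-12.012541)+3/2·(-48.025842)≈-136.056382; next y=-3/5·32.665871+1/4·(-136.056382)≈-53.613618
n=6: y≈-53.613618, sp=2, e=sp−y≈55.613618; I≈43.601077, D=e−e_prev≈86.279490; u=3/2·55.613618+3/2·43.601077+3/2·86.279490≈278.241277; next y=-3/5·(-53.613618)+1/4·278.241277≈101.728490
n=7: y≈101.728490, sp=2, e=sp−y≈-99.728490; I≈-56.127413, D=e−e_prev≈-155.342109; u=3/2·(-99.728490)+3/2·(-56.127413)+3/2·(-155.342109)≈-466.797018; next y=-3/5·101.728490+1/4·(-466.797018)≈-177.736349

0 5 22.500 0.000
1 5 -2.813 5.625
2 2 34.852 -4.078
3 2 -34.656 11.160
4 2 93.800 -15.360
5 2 -136.056 32.666
6 2 278.241 -53.614
7 2 -466.797 101.728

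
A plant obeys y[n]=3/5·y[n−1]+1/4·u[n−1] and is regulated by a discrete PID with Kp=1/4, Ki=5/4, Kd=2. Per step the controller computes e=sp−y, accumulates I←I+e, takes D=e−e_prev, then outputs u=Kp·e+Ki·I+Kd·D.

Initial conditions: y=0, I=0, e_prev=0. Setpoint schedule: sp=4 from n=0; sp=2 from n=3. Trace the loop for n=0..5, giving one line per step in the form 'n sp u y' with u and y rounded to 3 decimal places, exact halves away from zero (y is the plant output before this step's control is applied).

(exact arithmetic carried between steps; '≈' marks a value shown rounded to 6 d.p. or computed from one; I and e_prev carry over from the previous line; the table rounds u and y to 3 d.p., halves away from zero)
n=0: y=0, sp=4, e=sp−y=4; I=4, D=e−e_prev=4; u=1/4·4+5/4·4+2·4=14; next y=3/5·0+1/4·14=3.5
n=1: y=3.5, sp=4, e=sp−y=0.5; I=4.5, D=e−e_prev=-3.5; u=1/4·0.5+5/4·4.5+2·(-3.5)=-1.25; next y=3/5·3.5+1/4·(-1.25)=1.7875
n=2: y=1.7875, sp=4, e=sp−y=2.2125; I=6.7125, D=e−e_prev=1.7125; u=1/4·2.2125+5/4·6.7125+2·1.7125=12.36875; next y=3/5·1.7875+1/4·12.36875≈4.164688
n=3: y≈4.164688, sp=2, e=sp−y≈-2.164688; I≈4.547813, D=e−e_prev≈-4.377188; u=1/4·(-2.164688)+5/4·4.547813+2·(-4.377188)≈-3.610781; next y=3/5·4.164688+1/4·(-3.610781)≈1.596117
n=4: y≈1.596117, sp=2, e=sp−y≈0.403883; I≈4.951695, D=e−e_prev≈2.568570; u=1/4·0.403883+5/4·4.951695+2·2.568570≈11.427730; next y=3/5·1.596117+1/4·11.427730≈3.814603
n=5: y≈3.814603, sp=2, e=sp−y≈-1.814603; I≈3.137092, D=e−e_prev≈-2.218486; u=1/4·(-1.814603)+5/4·3.137092+2·(-2.218486)≈-0.969257; next y=3/5·3.814603+1/4·(-0.969257)≈2.046448

0 4 14.000 0.000
1 4 -1.250 3.500
2 4 12.369 1.788
3 2 -3.611 4.165
4 2 11.428 1.596
5 2 -0.969 3.815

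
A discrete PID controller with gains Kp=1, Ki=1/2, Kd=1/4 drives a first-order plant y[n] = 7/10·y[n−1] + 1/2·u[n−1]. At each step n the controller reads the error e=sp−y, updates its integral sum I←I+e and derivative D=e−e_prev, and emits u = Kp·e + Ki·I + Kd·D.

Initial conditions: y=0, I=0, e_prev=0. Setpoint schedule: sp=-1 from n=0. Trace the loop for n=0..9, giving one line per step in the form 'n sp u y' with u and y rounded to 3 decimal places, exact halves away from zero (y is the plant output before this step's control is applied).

0 -1 -1.750 0.000
1 -1 -0.469 -0.875
2 -1 -0.799 -0.847
3 -1 -0.614 -0.992
4 -1 -0.638 -1.002
5 -1 -0.607 -1.020
6 -1 -0.606 -1.018
7 -1 -0.601 -1.015
8 -1 -0.600 -1.011
9 -1 -0.599 -1.008

(exact arithmetic carried between steps; '≈' marks a value shown rounded to 6 d.p. or computed from one; I and e_prev carry over from the previous line; the table rounds u and y to 3 d.p., halves away from zero)
n=0: y=0, sp=-1, e=sp−y=-1; I=-1, D=e−e_prev=-1; u=1·(-1)+1/2·(-1)+1/4·(-1)=-1.75; next y=7/10·0+1/2·(-1.75)=-0.875
n=1: y=-0.875, sp=-1, e=sp−y=-0.125; I=-1.125, D=e−e_prev=0.875; u=1·(-0.125)+1/2·(-1.125)+1/4·0.875=-0.46875; next y=7/10·(-0.875)+1/2·(-0.46875)=-0.846875
n=2: y=-0.846875, sp=-1, e=sp−y=-0.153125; I=-1.278125, D=e−e_prev=-0.028125; u=1·(-0.153125)+1/2·(-1.278125)+1/4·(-0.028125)≈-0.799219; next y=7/10·(-0.846875)+1/2·(-0.799219)≈-0.992422
n=3: y≈-0.992422, sp=-1, e=sp−y≈-0.007578; I≈-1.285703, D=e−e_prev≈0.145547; u=1·(-0.007578)+1/2·(-1.285703)+1/4·0.145547≈-0.614043; next y=7/10·(-0.992422)+1/2·(-0.614043)≈-1.001717
n=4: y≈-1.001717, sp=-1, e=sp−y≈0.001717; I≈-1.283986, D=e−e_prev≈0.009295; u=1·0.001717+1/2·(-1.283986)+1/4·0.009295≈-0.637953; next y=7/10·(-1.001717)+1/2·(-0.637953)≈-1.020178
n=5: y≈-1.020178, sp=-1, e=sp−y≈0.020178; I≈-1.263808, D=e−e_prev≈0.018461; u=1·0.020178+1/2·(-1.263808)+1/4·0.018461≈-0.607111; next y=7/10·(-1.020178)+1/2·(-0.607111)≈-1.017680
n=6: y≈-1.017680, sp=-1, e=sp−y≈0.017680; I≈-1.246128, D=e−e_prev≈-0.002498; u=1·0.017680+1/2·(-1.246128)+1/4·(-0.002498)≈-0.606009; next y=7/10·(-1.017680)+1/2·(-0.606009)≈-1.015380
n=7: y≈-1.015380, sp=-1, e=sp−y≈0.015380; I≈-1.230748, D=e−e_prev≈-0.002300; u=1·0.015380+1/2·(-1.230748)+1/4·(-0.002300)≈-0.600569; next y=7/10·(-1.015380)+1/2·(-0.600569)≈-1.011051
n=8: y≈-1.011051, sp=-1, e=sp−y≈0.011051; I≈-1.219697, D=e−e_prev≈-0.004330; u=1·0.011051+1/2·(-1.219697)+1/4·(-0.004330)≈-0.599881; next y=7/10·(-1.011051)+1/2·(-0.599881)≈-1.007676
n=9: y≈-1.007676, sp=-1, e=sp−y≈0.007676; I≈-1.212022, D=e−e_prev≈-0.003375; u=1·0.007676+1/2·(-1.212022)+1/4·(-0.003375)≈-0.599179; next y=7/10·(-1.007676)+1/2·(-0.599179)≈-1.004962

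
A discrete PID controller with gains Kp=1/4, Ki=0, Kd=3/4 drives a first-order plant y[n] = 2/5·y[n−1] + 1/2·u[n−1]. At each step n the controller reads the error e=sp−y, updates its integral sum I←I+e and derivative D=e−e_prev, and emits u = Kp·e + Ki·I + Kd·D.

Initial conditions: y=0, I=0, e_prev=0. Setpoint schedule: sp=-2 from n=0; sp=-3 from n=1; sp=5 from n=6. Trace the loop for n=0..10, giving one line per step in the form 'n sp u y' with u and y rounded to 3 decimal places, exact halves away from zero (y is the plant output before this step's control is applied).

(exact arithmetic carried between steps; '≈' marks a value shown rounded to 6 d.p. or computed from one; I and e_prev carry over from the previous line; the table rounds u and y to 3 d.p., halves away from zero)
n=0: y=0, sp=-2, e=sp−y=-2; I=-2, D=e−e_prev=-2; u=1/4·(-2)+0·(-2)+3/4·(-2)=-2; next y=2/5·0+1/2·(-2)=-1
n=1: y=-1, sp=-3, e=sp−y=-2; I=-4, D=e−e_prev=0; u=1/4·(-2)+0·(-4)+3/4·0=-0.5; next y=2/5·(-1)+1/2·(-0.5)=-0.65
n=2: y=-0.65, sp=-3, e=sp−y=-2.35; I=-6.35, D=e−e_prev=-0.35; u=1/4·(-2.35)+0·(-6.35)+3/4·(-0.35)=-0.85; next y=2/5·(-0.65)+1/2·(-0.85)=-0.685
n=3: y=-0.685, sp=-3, e=sp−y=-2.315; I=-8.665, D=e−e_prev=0.035; u=1/4·(-2.315)+0·(-8.665)+3/4·0.035=-0.5525; next y=2/5·(-0.685)+1/2·(-0.5525)=-0.55025
n=4: y=-0.55025, sp=-3, e=sp−y=-2.44975; I=-11.11475, D=e−e_prev=-0.13475; u=1/4·(-2.44975)+0·(-11.11475)+3/4·(-0.13475)=-0.7135; next y=2/5·(-0.55025)+1/2·(-0.7135)=-0.57685
n=5: y=-0.57685, sp=-3, e=sp−y=-2.42315; I=-13.5379, D=e−e_prev=0.0266; u=1/4·(-2.42315)+0·(-13.5379)+3/4·0.0266≈-0.585838; next y=2/5·(-0.57685)+1/2·(-0.585838)≈-0.523659
n=6: y≈-0.523659, sp=5, e=sp−y≈5.523659; I≈-8.014241, D=e−e_prev≈7.946809; u=1/4·5.523659+0·(-8.014241)+3/4·7.946809≈7.341021; next y=2/5·(-0.523659)+1/2·7.341021≈3.461047
n=7: y≈3.461047, sp=5, e=sp−y≈1.538953; I≈-6.475288, D=e−e_prev≈-3.984706; u=1/4·1.538953+0·(-6.475288)+3/4·(-3.984706)≈-2.603791; next y=2/5·3.461047+1/2·(-2.603791)≈0.082523
n=8: y≈0.082523, sp=5, e=sp−y≈4.917477; I≈-1.557812, D=e−e_prev≈3.378524; u=1/4·4.917477+0·(-1.557812)+3/4·3.378524≈3.763262; next y=2/5·0.082523+1/2·3.763262≈1.914640
n=9: y≈1.914640, sp=5, e=sp−y≈3.085360; I≈1.527548, D=e−e_prev≈-1.832117; u=1/4·3.085360+0·1.527548+3/4·(-1.832117)≈-0.602748; next y=2/5·1.914640+1/2·(-0.602748)≈0.464482
n=10: y≈0.464482, sp=5, e=sp−y≈4.535518; I≈6.063066, D=e−e_prev≈1.450158; u=1/4·4.535518+0·6.063066+3/4·1.450158≈2.221498; next y=2/5·0.464482+1/2·2.221498≈1.296542

0 -2 -2.000 0.000
1 -3 -0.500 -1.000
2 -3 -0.850 -0.650
3 -3 -0.553 -0.685
4 -3 -0.714 -0.550
5 -3 -0.586 -0.577
6 5 7.341 -0.524
7 5 -2.604 3.461
8 5 3.763 0.083
9 5 -0.603 1.915
10 5 2.221 0.464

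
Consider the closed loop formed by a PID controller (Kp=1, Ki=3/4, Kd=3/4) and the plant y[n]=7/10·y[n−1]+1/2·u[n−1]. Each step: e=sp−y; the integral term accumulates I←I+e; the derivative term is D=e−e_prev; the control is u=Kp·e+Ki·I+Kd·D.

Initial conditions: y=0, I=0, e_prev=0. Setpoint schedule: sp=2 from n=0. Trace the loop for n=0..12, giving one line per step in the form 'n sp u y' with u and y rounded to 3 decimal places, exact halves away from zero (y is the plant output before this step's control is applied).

(exact arithmetic carried between steps; '≈' marks a value shown rounded to 6 d.p. or computed from one; I and e_prev carry over from the previous line; the table rounds u and y to 3 d.p., halves away from zero)
n=0: y=0, sp=2, e=sp−y=2; I=2, D=e−e_prev=2; u=1·2+3/4·2+3/4·2=5; next y=7/10·0+1/2·5=2.5
n=1: y=2.5, sp=2, e=sp−y=-0.5; I=1.5, D=e−e_prev=-2.5; u=1·(-0.5)+3/4·1.5+3/4·(-2.5)=-1.25; next y=7/10·2.5+1/2·(-1.25)=1.125
n=2: y=1.125, sp=2, e=sp−y=0.875; I=2.375, D=e−e_prev=1.375; u=1·0.875+3/4·2.375+3/4·1.375=3.6875; next y=7/10·1.125+1/2·3.6875=2.63125
n=3: y=2.63125, sp=2, e=sp−y=-0.63125; I=1.74375, D=e−e_prev=-1.50625; u=1·(-0.63125)+3/4·1.74375+3/4·(-1.50625)=-0.453125; next y=7/10·2.63125+1/2·(-0.453125)≈1.615313
n=4: y≈1.615313, sp=2, e=sp−y≈0.384688; I≈2.128438, D=e−e_prev≈1.015938; u=1·0.384688+3/4·2.128438+3/4·1.015938≈2.742969; next y=7/10·1.615313+1/2·2.742969≈2.502203
n=5: y≈2.502203, sp=2, e=sp−y≈-0.502203; I≈1.626234, D=e−e_prev≈-0.886891; u=1·(-0.502203)+3/4·1.626234+3/4·(-0.886891)≈0.052305; next y=7/10·2.502203+1/2·0.052305≈1.777695
n=6: y≈1.777695, sp=2, e=sp−y≈0.222305; I≈1.848540, D=e−e_prev≈0.724509; u=1·0.222305+3/4·1.848540+3/4·0.724509≈2.152092; next y=7/10·1.777695+1/2·2.152092≈2.320432
n=7: y≈2.320432, sp=2, e=sp−y≈-0.320432; I≈1.528108, D=e−e_prev≈-0.542738; u=1·(-0.320432)+3/4·1.528108+3/4·(-0.542738)≈0.418596; next y=7/10·2.320432+1/2·0.418596≈1.833600
n=8: y≈1.833600, sp=2, e=sp−y≈0.166400; I≈1.694508, D=e−e_prev≈0.486832; u=1·0.166400+3/4·1.694508+3/4·0.486832≈1.802404; next y=7/10·1.833600+1/2·1.802404≈2.184722
n=9: y≈2.184722, sp=2, e=sp−y≈-0.184722; I≈1.509785, D=e−e_prev≈-0.351122; u=1·(-0.184722)+3/4·1.509785+3/4·(-0.351122)≈0.684275; next y=7/10·2.184722+1/2·0.684275≈1.871443
n=10: y≈1.871443, sp=2, e=sp−y≈0.128557; I≈1.638342, D=e−e_prev≈0.313279; u=1·0.128557+3/4·1.638342+3/4·0.313279≈1.592273; next y=7/10·1.871443+1/2·1.592273≈2.106147
n=11: y≈2.106147, sp=2, e=sp−y≈-0.106147; I≈1.532195, D=e−e_prev≈-0.234703; u=1·(-0.106147)+3/4·1.532195+3/4·(-0.234703)≈0.866972; next y=7/10·2.106147+1/2·0.866972≈1.907789
n=12: y≈1.907789, sp=2, e=sp−y≈0.092211; I≈1.624407, D=e−e_prev≈0.198358; u=1·0.092211+3/4·1.624407+3/4·0.198358≈1.459284; next y=7/10·1.907789+1/2·1.459284≈2.065094

0 2 5.000 0.000
1 2 -1.250 2.500
2 2 3.688 1.125
3 2 -0.453 2.631
4 2 2.743 1.615
5 2 0.052 2.502
6 2 2.152 1.778
7 2 0.419 2.320
8 2 1.802 1.834
9 2 0.684 2.185
10 2 1.592 1.871
11 2 0.867 2.106
12 2 1.459 1.908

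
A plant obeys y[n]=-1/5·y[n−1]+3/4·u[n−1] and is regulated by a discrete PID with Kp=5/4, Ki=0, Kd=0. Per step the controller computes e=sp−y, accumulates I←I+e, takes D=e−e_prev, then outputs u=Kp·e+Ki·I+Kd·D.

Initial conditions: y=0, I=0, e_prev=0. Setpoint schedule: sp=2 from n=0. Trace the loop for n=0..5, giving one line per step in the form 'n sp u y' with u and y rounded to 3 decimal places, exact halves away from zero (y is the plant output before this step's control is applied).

(exact arithmetic carried between steps; '≈' marks a value shown rounded to 6 d.p. or computed from one; I and e_prev carry over from the previous line; the table rounds u and y to 3 d.p., halves away from zero)
n=0: y=0, sp=2, e=sp−y=2; I=2, D=e−e_prev=2; u=5/4·2+0·2+0·2=2.5; next y=-1/5·0+3/4·2.5=1.875
n=1: y=1.875, sp=2, e=sp−y=0.125; I=2.125, D=e−e_prev=-1.875; u=5/4·0.125+0·2.125+0·(-1.875)=0.15625; next y=-1/5·1.875+3/4·0.15625≈-0.257813
n=2: y≈-0.257813, sp=2, e=sp−y≈2.257813; I≈4.382813, D=e−e_prev≈2.132813; u=5/4·2.257813+0·4.382813+0·2.132813≈2.822266; next y=-1/5·(-0.257813)+3/4·2.822266≈2.168262
n=3: y≈2.168262, sp=2, e=sp−y≈-0.168262; I≈4.214551, D=e−e_prev≈-2.426074; u=5/4·(-0.168262)+0·4.214551+0·(-2.426074)≈-0.210327; next y=-1/5·2.168262+3/4·(-0.210327)≈-0.591398
n=4: y≈-0.591398, sp=2, e=sp−y≈2.591398; I≈6.805948, D=e−e_prev≈2.759659; u=5/4·2.591398+0·6.805948+0·2.759659≈3.239247; next y=-1/5·(-0.591398)+3/4·3.239247≈2.547715
n=5: y≈2.547715, sp=2, e=sp−y≈-0.547715; I≈6.258234, D=e−e_prev≈-3.139113; u=5/4·(-0.547715)+0·6.258234+0·(-3.139113)≈-0.684644; next y=-1/5·2.547715+3/4·(-0.684644)≈-1.023026

0 2 2.500 0.000
1 2 0.156 1.875
2 2 2.822 -0.258
3 2 -0.210 2.168
4 2 3.239 -0.591
5 2 -0.685 2.548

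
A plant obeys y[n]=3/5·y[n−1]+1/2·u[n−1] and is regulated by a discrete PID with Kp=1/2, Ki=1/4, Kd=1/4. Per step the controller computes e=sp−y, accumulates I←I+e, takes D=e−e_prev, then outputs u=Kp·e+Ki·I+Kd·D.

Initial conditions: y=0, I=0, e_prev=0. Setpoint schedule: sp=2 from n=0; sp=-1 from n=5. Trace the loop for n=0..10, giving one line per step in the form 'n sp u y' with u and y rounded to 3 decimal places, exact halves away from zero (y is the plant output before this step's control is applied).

(exact arithmetic carried between steps; '≈' marks a value shown rounded to 6 d.p. or computed from one; I and e_prev carry over from the previous line; the table rounds u and y to 3 d.p., halves away from zero)
n=0: y=0, sp=2, e=sp−y=2; I=2, D=e−e_prev=2; u=1/2·2+1/4·2+1/4·2=2; next y=3/5·0+1/2·2=1
n=1: y=1, sp=2, e=sp−y=1; I=3, D=e−e_prev=-1; u=1/2·1+1/4·3+1/4·(-1)=1; next y=3/5·1+1/2·1=1.1
n=2: y=1.1, sp=2, e=sp−y=0.9; I=3.9, D=e−e_prev=-0.1; u=1/2·0.9+1/4·3.9+1/4·(-0.1)=1.4; next y=3/5·1.1+1/2·1.4=1.36
n=3: y=1.36, sp=2, e=sp−y=0.64; I=4.54, D=e−e_prev=-0.26; u=1/2·0.64+1/4·4.54+1/4·(-0.26)=1.39; next y=3/5·1.36+1/2·1.39=1.511
n=4: y=1.511, sp=2, e=sp−y=0.489; I=5.029, D=e−e_prev=-0.151; u=1/2·0.489+1/4·5.029+1/4·(-0.151)=1.464; next y=3/5·1.511+1/2·1.464=1.6386
n=5: y=1.6386, sp=-1, e=sp−y=-2.6386; I=2.3904, D=e−e_prev=-3.1276; u=1/2·(-2.6386)+1/4·2.3904+1/4·(-3.1276)=-1.5036; next y=3/5·1.6386+1/2·(-1.5036)=0.23136
n=6: y=0.23136, sp=-1, e=sp−y=-1.23136; I=1.15904, D=e−e_prev=1.40724; u=1/2·(-1.23136)+1/4·1.15904+1/4·1.40724=0.02589; next y=3/5·0.23136+1/2·0.02589=0.151761
n=7: y=0.151761, sp=-1, e=sp−y=-1.151761; I=0.007279, D=e−e_prev=0.079599; u=1/2·(-1.151761)+1/4·0.007279+1/4·0.079599=-0.554161; next y=3/5·0.151761+1/2·(-0.554161)≈-0.186024
n=8: y≈-0.186024, sp=-1, e=sp−y≈-0.813976; I≈-0.806697, D=e−e_prev≈0.337785; u=1/2·(-0.813976)+1/4·(-0.806697)+1/4·0.337785≈-0.524216; next y=3/5·(-0.186024)+1/2·(-0.524216)≈-0.373722
n=9: y≈-0.373722, sp=-1, e=sp−y≈-0.626278; I≈-1.432975, D=e−e_prev≈0.187698; u=1/2·(-0.626278)+1/4·(-1.432975)+1/4·0.187698≈-0.624458; next y=3/5·(-0.373722)+1/2·(-0.624458)≈-0.536462
n=10: y≈-0.536462, sp=-1, e=sp−y≈-0.463538; I≈-1.896512, D=e−e_prev≈0.162740; u=1/2·(-0.463538)+1/4·(-1.896512)+1/4·0.162740≈-0.665212; next y=3/5·(-0.536462)+1/2·(-0.665212)≈-0.654483

0 2 2.000 0.000
1 2 1.000 1.000
2 2 1.400 1.100
3 2 1.390 1.360
4 2 1.464 1.511
5 -1 -1.504 1.639
6 -1 0.026 0.231
7 -1 -0.554 0.152
8 -1 -0.524 -0.186
9 -1 -0.624 -0.374
10 -1 -0.665 -0.536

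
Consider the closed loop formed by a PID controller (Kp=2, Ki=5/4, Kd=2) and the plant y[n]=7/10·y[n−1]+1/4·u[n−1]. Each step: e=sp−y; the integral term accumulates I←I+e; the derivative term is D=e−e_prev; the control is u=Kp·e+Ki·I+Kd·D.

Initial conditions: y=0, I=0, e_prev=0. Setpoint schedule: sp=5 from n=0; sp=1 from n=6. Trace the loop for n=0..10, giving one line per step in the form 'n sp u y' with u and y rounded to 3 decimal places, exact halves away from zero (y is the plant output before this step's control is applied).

0 5 26.250 0.000
1 5 -11.953 6.563
2 5 25.243 1.605
3 5 -11.031 7.435
4 5 23.772 2.447
5 5 -10.360 7.655
6 1 1.393 2.769
7 1 -0.059 2.287
8 1 1.047 1.586
9 1 0.037 1.372
10 1 1.256 0.970

(exact arithmetic carried between steps; '≈' marks a value shown rounded to 6 d.p. or computed from one; I and e_prev carry over from the previous line; the table rounds u and y to 3 d.p., halves away from zero)
n=0: y=0, sp=5, e=sp−y=5; I=5, D=e−e_prev=5; u=2·5+5/4·5+2·5=26.25; next y=7/10·0+1/4·26.25=6.5625
n=1: y=6.5625, sp=5, e=sp−y=-1.5625; I=3.4375, D=e−e_prev=-6.5625; u=2·(-1.5625)+5/4·3.4375+2·(-6.5625)=-11.953125; next y=7/10·6.5625+1/4·(-11.953125)≈1.605469
n=2: y≈1.605469, sp=5, e=sp−y≈3.394531; I≈6.832031, D=e−e_prev≈4.957031; u=2·3.394531+5/4·6.832031+2·4.957031≈25.243164; next y=7/10·1.605469+1/4·25.243164≈7.434619
n=3: y≈7.434619, sp=5, e=sp−y≈-2.434619; I≈4.397412, D=e−e_prev≈-5.829150; u=2·(-2.434619)+5/4·4.397412+2·(-5.829150)≈-11.030774; next y=7/10·7.434619+1/4·(-11.030774)≈2.446540
n=4: y≈2.446540, sp=5, e=sp−y≈2.553460; I≈6.950872, D=e−e_prev≈4.988079; u=2·2.553460+5/4·6.950872+2·4.988079≈23.771669; next y=7/10·2.446540+1/4·23.771669≈7.655495
n=5: y≈7.655495, sp=5, e=sp−y≈-2.655495; I≈4.295377, D=e−e_prev≈-5.208955; u=2·(-2.655495)+5/4·4.295377+2·(-5.208955)≈-10.359679; next y=7/10·7.655495+1/4·(-10.359679)≈2.768927
n=6: y≈2.768927, sp=1, e=sp−y≈-1.768927; I≈2.526450, D=e−e_prev≈0.886568; u=2·(-1.768927)+5/4·2.526450+2·0.886568≈1.393346; next y=7/10·2.768927+1/4·1.393346≈2.286585
n=7: y≈2.286585, sp=1, e=sp−y≈-1.286585; I≈1.239865, D=e−e_prev≈0.482341; u=2·(-1.286585)+5/4·1.239865+2·0.482341≈-0.058656; next y=7/10·2.286585+1/4·(-0.058656)≈1.585946
n=8: y≈1.585946, sp=1, e=sp−y≈-0.585946; I≈0.653919, D=e−e_prev≈0.700640; u=2·(-0.585946)+5/4·0.653919+2·0.700640≈1.046787; next y=7/10·1.585946+1/4·1.046787≈1.371859
n=9: y≈1.371859, sp=1, e=sp−y≈-0.371859; I≈0.282061, D=e−e_prev≈0.214087; u=2·(-0.371859)+5/4·0.282061+2·0.214087≈0.037032; next y=7/10·1.371859+1/4·0.037032≈0.969559
n=10: y≈0.969559, sp=1, e=sp−y≈0.030441; I≈0.312502, D=e−e_prev≈0.402300; u=2·0.030441+5/4·0.312502+2·0.402300≈1.256108; next y=7/10·0.969559+1/4·1.256108≈0.992718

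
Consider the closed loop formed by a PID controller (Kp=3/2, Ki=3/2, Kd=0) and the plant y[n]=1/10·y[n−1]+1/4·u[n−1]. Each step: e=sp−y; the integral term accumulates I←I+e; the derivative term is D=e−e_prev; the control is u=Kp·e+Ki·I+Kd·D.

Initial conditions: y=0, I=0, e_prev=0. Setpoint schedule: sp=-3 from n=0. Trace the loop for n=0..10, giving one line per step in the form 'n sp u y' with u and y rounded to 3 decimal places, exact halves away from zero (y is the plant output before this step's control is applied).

(exact arithmetic carried between steps; '≈' marks a value shown rounded to 6 d.p. or computed from one; I and e_prev carry over from the previous line; the table rounds u and y to 3 d.p., halves away from zero)
n=0: y=0, sp=-3, e=sp−y=-3; I=-3, D=e−e_prev=-3; u=3/2·(-3)+3/2·(-3)+0·(-3)=-9; next y=1/10·0+1/4·(-9)=-2.25
n=1: y=-2.25, sp=-3, e=sp−y=-0.75; I=-3.75, D=e−e_prev=2.25; u=3/2·(-0.75)+3/2·(-3.75)+0·2.25=-6.75; next y=1/10·(-2.25)+1/4·(-6.75)=-1.9125
n=2: y=-1.9125, sp=-3, e=sp−y=-1.0875; I=-4.8375, D=e−e_prev=-0.3375; u=3/2·(-1.0875)+3/2·(-4.8375)+0·(-0.3375)=-8.8875; next y=1/10·(-1.9125)+1/4·(-8.8875)=-2.413125
n=3: y=-2.413125, sp=-3, e=sp−y=-0.586875; I=-5.424375, D=e−e_prev=0.500625; u=3/2·(-0.586875)+3/2·(-5.424375)+0·0.500625=-9.016875; next y=1/10·(-2.413125)+1/4·(-9.016875)≈-2.495531
n=4: y≈-2.495531, sp=-3, e=sp−y≈-0.504469; I≈-5.928844, D=e−e_prev≈0.082406; u=3/2·(-0.504469)+3/2·(-5.928844)+0·0.082406≈-9.649969; next y=1/10·(-2.495531)+1/4·(-9.649969)≈-2.662045
n=5: y≈-2.662045, sp=-3, e=sp−y≈-0.337955; I≈-6.266798, D=e−e_prev≈0.166514; u=3/2·(-0.337955)+3/2·(-6.266798)+0·0.166514≈-9.907130; next y=1/10·(-2.662045)+1/4·(-9.907130)≈-2.742987
n=6: y≈-2.742987, sp=-3, e=sp−y≈-0.257013; I≈-6.523811, D=e−e_prev≈0.080942; u=3/2·(-0.257013)+3/2·(-6.523811)+0·0.080942≈-10.171237; next y=1/10·(-2.742987)+1/4·(-10.171237)≈-2.817108
n=7: y≈-2.817108, sp=-3, e=sp−y≈-0.182892; I≈-6.706704, D=e−e_prev≈0.074121; u=3/2·(-0.182892)+3/2·(-6.706704)+0·0.074121≈-10.334394; next y=1/10·(-2.817108)+1/4·(-10.334394)≈-2.865309
n=8: y≈-2.865309, sp=-3, e=sp−y≈-0.134691; I≈-6.841394, D=e−e_prev≈0.048201; u=3/2·(-0.134691)+3/2·(-6.841394)+0·0.048201≈-10.464128; next y=1/10·(-2.865309)+1/4·(-10.464128)≈-2.902563
n=9: y≈-2.902563, sp=-3, e=sp−y≈-0.097437; I≈-6.938832, D=e−e_prev≈0.037254; u=3/2·(-0.097437)+3/2·(-6.938832)+0·0.037254≈-10.554403; next y=1/10·(-2.902563)+1/4·(-10.554403)≈-2.928857
n=10: y≈-2.928857, sp=-3, e=sp−y≈-0.071143; I≈-7.009975, D=e−e_prev≈0.026294; u=3/2·(-0.071143)+3/2·(-7.009975)+0·0.026294≈-10.621676; next y=1/10·(-2.928857)+1/4·(-10.621676)≈-2.948305

0 -3 -9.000 0.000
1 -3 -6.750 -2.250
2 -3 -8.888 -1.913
3 -3 -9.017 -2.413
4 -3 -9.650 -2.496
5 -3 -9.907 -2.662
6 -3 -10.171 -2.743
7 -3 -10.334 -2.817
8 -3 -10.464 -2.865
9 -3 -10.554 -2.903
10 -3 -10.622 -2.929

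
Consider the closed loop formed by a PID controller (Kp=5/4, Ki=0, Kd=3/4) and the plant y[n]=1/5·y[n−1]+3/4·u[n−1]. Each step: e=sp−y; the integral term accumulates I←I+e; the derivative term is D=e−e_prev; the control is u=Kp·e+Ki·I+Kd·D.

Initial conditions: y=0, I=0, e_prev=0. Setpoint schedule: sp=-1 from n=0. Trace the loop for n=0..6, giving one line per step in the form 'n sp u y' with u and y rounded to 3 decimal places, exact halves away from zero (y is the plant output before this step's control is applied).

(exact arithmetic carried between steps; '≈' marks a value shown rounded to 6 d.p. or computed from one; I and e_prev carry over from the previous line; the table rounds u and y to 3 d.p., halves away from zero)
n=0: y=0, sp=-1, e=sp−y=-1; I=-1, D=e−e_prev=-1; u=5/4·(-1)+0·(-1)+3/4·(-1)=-2; next y=1/5·0+3/4·(-2)=-1.5
n=1: y=-1.5, sp=-1, e=sp−y=0.5; I=-0.5, D=e−e_prev=1.5; u=5/4·0.5+0·(-0.5)+3/4·1.5=1.75; next y=1/5·(-1.5)+3/4·1.75=1.0125
n=2: y=1.0125, sp=-1, e=sp−y=-2.0125; I=-2.5125, D=e−e_prev=-2.5125; u=5/4·(-2.0125)+0·(-2.5125)+3/4·(-2.5125)=-4.4; next y=1/5·1.0125+3/4·(-4.4)=-3.0975
n=3: y=-3.0975, sp=-1, e=sp−y=2.0975; I=-0.415, D=e−e_prev=4.11; u=5/4·2.0975+0·(-0.415)+3/4·4.11=5.704375; next y=1/5·(-3.0975)+3/4·5.704375≈3.658781
n=4: y≈3.658781, sp=-1, e=sp−y≈-4.658781; I≈-5.073781, D=e−e_prev≈-6.756281; u=5/4·(-4.658781)+0·(-5.073781)+3/4·(-6.756281)≈-10.890688; next y=1/5·3.658781+3/4·(-10.890688)≈-7.436259
n=5: y≈-7.436259, sp=-1, e=sp−y≈6.436259; I≈1.362478, D=e−e_prev≈11.095041; u=5/4·6.436259+0·1.362478+3/4·11.095041≈16.366605; next y=1/5·(-7.436259)+3/4·16.366605≈10.787702
n=6: y≈10.787702, sp=-1, e=sp−y≈-11.787702; I≈-10.425224, D=e−e_prev≈-18.223961; u=5/4·(-11.787702)+0·(-10.425224)+3/4·(-18.223961)≈-28.402598; next y=1/5·10.787702+3/4·(-28.402598)≈-19.144408

0 -1 -2.000 0.000
1 -1 1.750 -1.500
2 -1 -4.400 1.013
3 -1 5.704 -3.098
4 -1 -10.891 3.659
5 -1 16.367 -7.436
6 -1 -28.403 10.788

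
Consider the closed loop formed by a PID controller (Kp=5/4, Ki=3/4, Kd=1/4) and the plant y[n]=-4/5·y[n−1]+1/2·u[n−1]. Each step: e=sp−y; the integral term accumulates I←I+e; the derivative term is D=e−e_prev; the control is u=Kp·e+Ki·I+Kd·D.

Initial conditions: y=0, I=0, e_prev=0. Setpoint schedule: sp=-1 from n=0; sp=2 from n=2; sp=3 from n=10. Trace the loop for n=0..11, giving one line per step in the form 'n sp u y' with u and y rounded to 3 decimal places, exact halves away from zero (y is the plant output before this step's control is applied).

(exact arithmetic carried between steps; '≈' marks a value shown rounded to 6 d.p. or computed from one; I and e_prev carry over from the previous line; the table rounds u and y to 3 d.p., halves away from zero)
n=0: y=0, sp=-1, e=sp−y=-1; I=-1, D=e−e_prev=-1; u=5/4·(-1)+3/4·(-1)+1/4·(-1)=-2.25; next y=-4/5·0+1/2·(-2.25)=-1.125
n=1: y=-1.125, sp=-1, e=sp−y=0.125; I=-0.875, D=e−e_prev=1.125; u=5/4·0.125+3/4·(-0.875)+1/4·1.125=-0.21875; next y=-4/5·(-1.125)+1/2·(-0.21875)=0.790625
n=2: y=0.790625, sp=2, e=sp−y=1.209375; I=0.334375, D=e−e_prev=1.084375; u=5/4·1.209375+3/4·0.334375+1/4·1.084375≈2.033594; next y=-4/5·0.790625+1/2·2.033594≈0.384297
n=3: y≈0.384297, sp=2, e=sp−y≈1.615703; I≈1.950078, D=e−e_prev≈0.406328; u=5/4·1.615703+3/4·1.950078+1/4·0.406328≈3.583770; next y=-4/5·0.384297+1/2·3.583770≈1.484447
n=4: y≈1.484447, sp=2, e=sp−y≈0.515553; I≈2.465631, D=e−e_prev≈-1.100150; u=5/4·0.515553+3/4·2.465631+1/4·(-1.100150)≈2.218626; next y=-4/5·1.484447+1/2·2.218626≈-0.078245
n=5: y≈-0.078245, sp=2, e=sp−y≈2.078245; I≈4.543875, D=e−e_prev≈1.562692; u=5/4·2.078245+3/4·4.543875+1/4·1.562692≈6.396385; next y=-4/5·(-0.078245)+1/2·6.396385≈3.260788
n=6: y≈3.260788, sp=2, e=sp−y≈-1.260788; I≈3.283087, D=e−e_prev≈-3.339033; u=5/4·(-1.260788)+3/4·3.283087+1/4·(-3.339033)≈0.051572; next y=-4/5·3.260788+1/2·0.051572≈-2.582845
n=7: y≈-2.582845, sp=2, e=sp−y≈4.582845; I≈7.865932, D=e−e_prev≈5.843633; u=5/4·4.582845+3/4·7.865932+1/4·5.843633≈13.088913; next y=-4/5·(-2.582845)+1/2·13.088913≈8.610732
n=8: y≈8.610732, sp=2, e=sp−y≈-6.610732; I≈1.255200, D=e−e_prev≈-11.193577; u=5/4·(-6.610732)+3/4·1.255200+1/4·(-11.193577)≈-10.120410; next y=-4/5·8.610732+1/2·(-10.120410)≈-11.948791
n=9: y≈-11.948791, sp=2, e=sp−y≈13.948791; I≈15.203990, D=e−e_prev≈20.559523; u=5/4·13.948791+3/4·15.203990+1/4·20.559523≈33.978862; next y=-4/5·(-11.948791)+1/2·33.978862≈26.548464
n=10: y≈26.548464, sp=3, e=sp−y≈-23.548464; I≈-8.344473, D=e−e_prev≈-37.497255; u=5/4·(-23.548464)+3/4·(-8.344473)+1/4·(-37.497255)≈-45.068249; next y=-4/5·26.548464+1/2·(-45.068249)≈-43.772896
n=11: y≈-43.772896, sp=3, e=sp−y≈46.772896; I≈38.428422, D=e−e_prev≈70.321359; u=5/4·46.772896+3/4·38.428422+1/4·70.321359≈104.867776; next y=-4/5·(-43.772896)+1/2·104.867776≈87.452204

0 -1 -2.250 0.000
1 -1 -0.219 -1.125
2 2 2.034 0.791
3 2 3.584 0.384
4 2 2.219 1.484
5 2 6.396 -0.078
6 2 0.052 3.261
7 2 13.089 -2.583
8 2 -10.120 8.611
9 2 33.979 -11.949
10 3 -45.068 26.548
11 3 104.868 -43.773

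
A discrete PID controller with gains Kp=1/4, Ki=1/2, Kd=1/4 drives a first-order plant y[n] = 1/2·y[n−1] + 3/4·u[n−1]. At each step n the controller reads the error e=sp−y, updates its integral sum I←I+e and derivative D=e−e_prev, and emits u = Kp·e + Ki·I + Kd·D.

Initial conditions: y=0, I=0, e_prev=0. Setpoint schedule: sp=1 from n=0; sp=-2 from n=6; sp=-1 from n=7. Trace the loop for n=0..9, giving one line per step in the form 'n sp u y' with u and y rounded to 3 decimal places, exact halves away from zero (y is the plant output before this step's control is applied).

(exact arithmetic carried between steps; '≈' marks a value shown rounded to 6 d.p. or computed from one; I and e_prev carry over from the previous line; the table rounds u and y to 3 d.p., halves away from zero)
n=0: y=0, sp=1, e=sp−y=1; I=1, D=e−e_prev=1; u=1/4·1+1/2·1+1/4·1=1; next y=1/2·0+3/4·1=0.75
n=1: y=0.75, sp=1, e=sp−y=0.25; I=1.25, D=e−e_prev=-0.75; u=1/4·0.25+1/2·1.25+1/4·(-0.75)=0.5; next y=1/2·0.75+3/4·0.5=0.75
n=2: y=0.75, sp=1, e=sp−y=0.25; I=1.5, D=e−e_prev=0; u=1/4·0.25+1/2·1.5+1/4·0=0.8125; next y=1/2·0.75+3/4·0.8125=0.984375
n=3: y=0.984375, sp=1, e=sp−y=0.015625; I=1.515625, D=e−e_prev=-0.234375; u=1/4·0.015625+1/2·1.515625+1/4·(-0.234375)=0.703125; next y=1/2·0.984375+3/4·0.703125≈1.019531
n=4: y≈1.019531, sp=1, e=sp−y≈-0.019531; I≈1.496094, D=e−e_prev≈-0.035156; u=1/4·(-0.019531)+1/2·1.496094+1/4·(-0.035156)≈0.734375; next y=1/2·1.019531+3/4·0.734375≈1.060547
n=5: y≈1.060547, sp=1, e=sp−y≈-0.060547; I≈1.435547, D=e−e_prev≈-0.041016; u=1/4·(-0.060547)+1/2·1.435547+1/4·(-0.041016)≈0.692383; next y=1/2·1.060547+3/4·0.692383≈1.049561
n=6: y≈1.049561, sp=-2, e=sp−y≈-3.049561; I≈-1.614014, D=e−e_prev≈-2.989014; u=1/4·(-3.049561)+1/2·(-1.614014)+1/4·(-2.989014)≈-2.316650; next y=1/2·1.049561+3/4·(-2.316650)≈-1.212708
n=7: y≈-1.212708, sp=-1, e=sp−y≈0.212708; I≈-1.401306, D=e−e_prev≈3.262268; u=1/4·0.212708+1/2·(-1.401306)+1/4·3.262268≈0.168091; next y=1/2·(-1.212708)+3/4·0.168091≈-0.480286
n=8: y≈-0.480286, sp=-1, e=sp−y≈-0.519714; I≈-1.921021, D=e−e_prev≈-0.732422; u=1/4·(-0.519714)+1/2·(-1.921021)+1/4·(-0.732422)≈-1.273544; next y=1/2·(-0.480286)+3/4·(-1.273544)≈-1.195301
n=9: y≈-1.195301, sp=-1, e=sp−y≈0.195301; I≈-1.725719, D=e−e_prev≈0.715015; u=1/4·0.195301+1/2·(-1.725719)+1/4·0.715015≈-0.635281; next y=1/2·(-1.195301)+3/4·(-0.635281)≈-1.074111

0 1 1.000 0.000
1 1 0.500 0.750
2 1 0.813 0.750
3 1 0.703 0.984
4 1 0.734 1.020
5 1 0.692 1.061
6 -2 -2.317 1.050
7 -1 0.168 -1.213
8 -1 -1.274 -0.480
9 -1 -0.635 -1.195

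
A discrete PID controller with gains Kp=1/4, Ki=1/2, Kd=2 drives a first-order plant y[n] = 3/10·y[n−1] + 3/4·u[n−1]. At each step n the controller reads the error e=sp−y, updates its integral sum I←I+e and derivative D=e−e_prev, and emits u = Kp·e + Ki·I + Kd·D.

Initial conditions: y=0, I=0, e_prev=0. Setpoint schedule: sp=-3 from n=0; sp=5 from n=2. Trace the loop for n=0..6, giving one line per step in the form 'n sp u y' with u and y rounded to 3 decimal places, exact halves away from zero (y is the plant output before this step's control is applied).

(exact arithmetic carried between steps; '≈' marks a value shown rounded to 6 d.p. or computed from one; I and e_prev carry over from the previous line; the table rounds u and y to 3 d.p., halves away from zero)
n=0: y=0, sp=-3, e=sp−y=-3; I=-3, D=e−e_prev=-3; u=1/4·(-3)+1/2·(-3)+2·(-3)=-8.25; next y=3/10·0+3/4·(-8.25)=-6.1875
n=1: y=-6.1875, sp=-3, e=sp−y=3.1875; I=0.1875, D=e−e_prev=6.1875; u=1/4·3.1875+1/2·0.1875+2·6.1875=13.265625; next y=3/10·(-6.1875)+3/4·13.265625≈8.092969
n=2: y≈8.092969, sp=5, e=sp−y≈-3.092969; I≈-2.905469, D=e−e_prev≈-6.280469; u=1/4·(-3.092969)+1/2·(-2.905469)+2·(-6.280469)≈-14.786914; next y=3/10·8.092969+3/4·(-14.786914)≈-8.662295
n=3: y≈-8.662295, sp=5, e=sp−y≈13.662295; I≈10.756826, D=e−e_prev≈16.755264; u=1/4·13.662295+1/2·10.756826+2·16.755264≈42.304514; next y=3/10·(-8.662295)+3/4·42.304514≈29.129697
n=4: y≈29.129697, sp=5, e=sp−y≈-24.129697; I≈-13.372871, D=e−e_prev≈-37.791992; u=1/4·(-24.129697)+1/2·(-13.372871)+2·(-37.791992)≈-88.302844; next y=3/10·29.129697+3/4·(-88.302844)≈-57.488224
n=5: y≈-57.488224, sp=5, e=sp−y≈62.488224; I≈49.115353, D=e−e_prev≈86.617921; u=1/4·62.488224+1/2·49.115353+2·86.617921≈213.415574; next y=3/10·(-57.488224)+3/4·213.415574≈142.815214
n=6: y≈142.815214, sp=5, e=sp−y≈-137.815214; I≈-88.699861, D=e−e_prev≈-200.303437; u=1/4·(-137.815214)+1/2·(-88.699861)+2·(-200.303437)≈-479.410608; next y=3/10·142.815214+3/4·(-479.410608)≈-316.713392

0 -3 -8.250 0.000
1 -3 13.266 -6.188
2 5 -14.787 8.093
3 5 42.305 -8.662
4 5 -88.303 29.130
5 5 213.416 -57.488
6 5 -479.411 142.815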